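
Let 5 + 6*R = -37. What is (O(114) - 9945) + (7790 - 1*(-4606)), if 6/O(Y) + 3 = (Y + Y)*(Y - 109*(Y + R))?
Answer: 2151303973/877725 ≈ 2451.0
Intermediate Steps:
R = -7 (R = -5/6 + (1/6)*(-37) = -5/6 - 37/6 = -7)
O(Y) = 6/(-3 + 2*Y*(763 - 108*Y)) (O(Y) = 6/(-3 + (Y + Y)*(Y - 109*(Y - 7))) = 6/(-3 + (2*Y)*(Y - 109*(-7 + Y))) = 6/(-3 + (2*Y)*(Y + (763 - 109*Y))) = 6/(-3 + (2*Y)*(763 - 108*Y)) = 6/(-3 + 2*Y*(763 - 108*Y)))
(O(114) - 9945) + (7790 - 1*(-4606)) = (-6/(3 - 1526*114 + 216*114**2) - 9945) + (7790 - 1*(-4606)) = (-6/(3 - 173964 + 216*12996) - 9945) + (7790 + 4606) = (-6/(3 - 173964 + 2807136) - 9945) + 12396 = (-6/2633175 - 9945) + 12396 = (-6*1/2633175 - 9945) + 12396 = (-2/877725 - 9945) + 12396 = -8728975127/877725 + 12396 = 2151303973/877725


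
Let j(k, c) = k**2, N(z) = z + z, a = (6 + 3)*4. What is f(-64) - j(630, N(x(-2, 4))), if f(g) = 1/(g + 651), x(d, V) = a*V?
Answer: -232980299/587 ≈ -3.9690e+5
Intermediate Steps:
a = 36 (a = 9*4 = 36)
x(d, V) = 36*V
N(z) = 2*z
f(g) = 1/(651 + g)
f(-64) - j(630, N(x(-2, 4))) = 1/(651 - 64) - 1*630**2 = 1/587 - 1*396900 = 1/587 - 396900 = -232980299/587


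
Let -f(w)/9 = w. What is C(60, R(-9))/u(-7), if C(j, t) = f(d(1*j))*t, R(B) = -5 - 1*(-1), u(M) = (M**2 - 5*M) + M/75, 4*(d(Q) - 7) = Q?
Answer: 59400/6293 ≈ 9.4391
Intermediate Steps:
d(Q) = 7 + Q/4
f(w) = -9*w
u(M) = M**2 - 374*M/75 (u(M) = (M**2 - 5*M) + M*(1/75) = (M**2 - 5*M) + M/75 = M**2 - 374*M/75)
R(B) = -4 (R(B) = -5 + 1 = -4)
C(j, t) = t*(-63 - 9*j/4) (C(j, t) = (-9*(7 + (1*j)/4))*t = (-9*(7 + j/4))*t = (-63 - 9*j/4)*t = t*(-63 - 9*j/4))
C(60, R(-9))/u(-7) = ((9/4)*(-4)*(-28 - 1*60))/(((1/75)*(-7)*(-374 + 75*(-7)))) = ((9/4)*(-4)*(-28 - 60))/(((1/75)*(-7)*(-374 - 525))) = ((9/4)*(-4)*(-88))/(((1/75)*(-7)*(-899))) = 792/(6293/75) = 792*(75/6293) = 59400/6293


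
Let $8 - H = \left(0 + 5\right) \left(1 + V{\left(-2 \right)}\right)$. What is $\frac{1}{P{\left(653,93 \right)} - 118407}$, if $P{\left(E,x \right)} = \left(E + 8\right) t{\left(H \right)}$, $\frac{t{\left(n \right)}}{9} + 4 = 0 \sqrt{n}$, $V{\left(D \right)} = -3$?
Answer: $- \frac{1}{142203} \approx -7.0322 \cdot 10^{-6}$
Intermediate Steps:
$H = 18$ ($H = 8 - \left(0 + 5\right) \left(1 - 3\right) = 8 - 5 \left(-2\right) = 8 - -10 = 8 + 10 = 18$)
$t{\left(n \right)} = -36$ ($t{\left(n \right)} = -36 + 9 \cdot 0 \sqrt{n} = -36 + 9 \cdot 0 = -36 + 0 = -36$)
$P{\left(E,x \right)} = -288 - 36 E$ ($P{\left(E,x \right)} = \left(E + 8\right) \left(-36\right) = \left(8 + E\right) \left(-36\right) = -288 - 36 E$)
$\frac{1}{P{\left(653,93 \right)} - 118407} = \frac{1}{\left(-288 - 23508\right) - 118407} = \frac{1}{\left(-288 - 23508\right) + \left(-410795 + 292388\right)} = \frac{1}{-23796 - 118407} = \frac{1}{-142203} = - \frac{1}{142203}$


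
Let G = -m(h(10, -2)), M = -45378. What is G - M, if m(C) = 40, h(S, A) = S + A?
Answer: 45338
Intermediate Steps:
h(S, A) = A + S
G = -40 (G = -1*40 = -40)
G - M = -40 - 1*(-45378) = -40 + 45378 = 45338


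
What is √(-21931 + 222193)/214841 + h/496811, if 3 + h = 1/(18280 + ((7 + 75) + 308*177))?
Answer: -218633/36206592058 + √200262/214841 ≈ 0.0020769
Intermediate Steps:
h = -218633/72878 (h = -3 + 1/(18280 + ((7 + 75) + 308*177)) = -3 + 1/(18280 + (82 + 54516)) = -3 + 1/(18280 + 54598) = -3 + 1/72878 = -218633/72878 ≈ -3.0000)
√(-21931 + 222193)/214841 + h/496811 = √(-21931 + 222193)/214841 - 218633/72878/496811 = √200262*(1/214841) - 218633/72878*1/496811 = √200262/214841 - 218633/36206592058 = -218633/36206592058 + √200262/214841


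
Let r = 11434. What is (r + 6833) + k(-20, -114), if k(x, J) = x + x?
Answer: 18227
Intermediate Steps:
k(x, J) = 2*x
(r + 6833) + k(-20, -114) = (11434 + 6833) + 2*(-20) = 18267 - 40 = 18227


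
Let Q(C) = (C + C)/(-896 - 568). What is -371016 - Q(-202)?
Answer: -135791957/366 ≈ -3.7102e+5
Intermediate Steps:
Q(C) = -C/732 (Q(C) = (2*C)/(-1464) = (2*C)*(-1/1464) = -C/732)
-371016 - Q(-202) = -371016 - (-1)*(-202)/732 = -371016 - 1*101/366 = -371016 - 101/366 = -135791957/366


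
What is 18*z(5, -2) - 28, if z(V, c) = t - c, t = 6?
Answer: 116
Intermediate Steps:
z(V, c) = 6 - c
18*z(5, -2) - 28 = 18*(6 - 1*(-2)) - 28 = 18*(6 + 2) - 28 = 18*8 - 28 = 144 - 28 = 116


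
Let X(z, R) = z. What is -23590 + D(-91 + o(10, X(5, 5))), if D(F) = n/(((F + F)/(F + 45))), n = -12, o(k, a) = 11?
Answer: -188741/8 ≈ -23593.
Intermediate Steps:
D(F) = -6*(45 + F)/F (D(F) = -12*(F + 45)/(F + F) = -12*(45 + F)/(2*F) = -6*(45 + F)/F)
-23590 + D(-91 + o(10, X(5, 5))) = -23590 + (-6 - 270/(-91 + 11)) = -23590 + (-6 - 270/(-80)) = -23590 + (-6 - 270*(-1/80)) = -23590 + (-6 + 27/8) = -23590 - 21/8 = -188741/8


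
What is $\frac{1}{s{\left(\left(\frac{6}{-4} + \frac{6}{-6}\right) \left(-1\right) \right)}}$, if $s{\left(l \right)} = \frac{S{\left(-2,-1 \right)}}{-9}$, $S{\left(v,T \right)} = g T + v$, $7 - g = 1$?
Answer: $\frac{9}{8} \approx 1.125$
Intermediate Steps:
$g = 6$ ($g = 7 - 1 = 6$)
$S{\left(v,T \right)} = v + 6 T$ ($S{\left(v,T \right)} = 6 T + v = v + 6 T$)
$s{\left(l \right)} = \frac{8}{9}$ ($s{\left(l \right)} = \frac{-2 + 6 \left(-1\right)}{-9} = \left(-2 - 6\right) \left(- \frac{1}{9}\right) = \left(-8\right) \left(- \frac{1}{9}\right) = \frac{8}{9}$)
$\frac{1}{s{\left(\left(\frac{6}{-4} + \frac{6}{-6}\right) \left(-1\right) \right)}} = \frac{1}{\frac{8}{9}} = \frac{9}{8}$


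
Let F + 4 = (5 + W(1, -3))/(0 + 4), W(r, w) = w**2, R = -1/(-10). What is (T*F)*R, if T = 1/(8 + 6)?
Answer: -1/280 ≈ -0.0035714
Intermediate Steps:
R = 1/10 (R = -1*(-1/10) = 1/10 ≈ 0.10000)
F = -1/2 (F = -4 + (5 + (-3)**2)/(0 + 4) = -4 + (5 + 9)/4 = -4 + 14*(1/4) = -4 + 7/2 = -1/2 ≈ -0.50000)
T = 1/14 ≈ 0.071429
(T*F)*R = ((1/14)*(-1/2))*(1/10) = -1/28*1/10 = -1/280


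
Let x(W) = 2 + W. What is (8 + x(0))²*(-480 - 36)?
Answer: -51600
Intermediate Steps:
(8 + x(0))²*(-480 - 36) = (8 + (2 + 0))²*(-480 - 36) = (8 + 2)²*(-516) = 10²*(-516) = 100*(-516) = -51600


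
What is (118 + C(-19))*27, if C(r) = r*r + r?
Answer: 12420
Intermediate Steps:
C(r) = r + r² (C(r) = r² + r = r + r²)
(118 + C(-19))*27 = (118 - 19*(1 - 19))*27 = (118 - 19*(-18))*27 = (118 + 342)*27 = 460*27 = 12420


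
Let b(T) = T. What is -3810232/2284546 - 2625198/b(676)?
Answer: -1499990326735/386088274 ≈ -3885.1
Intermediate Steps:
-3810232/2284546 - 2625198/b(676) = -3810232/2284546 - 2625198/676 = -3810232*1/2284546 - 2625198*1/676 = -1905116/1142273 - 1312599/338 = -1499990326735/386088274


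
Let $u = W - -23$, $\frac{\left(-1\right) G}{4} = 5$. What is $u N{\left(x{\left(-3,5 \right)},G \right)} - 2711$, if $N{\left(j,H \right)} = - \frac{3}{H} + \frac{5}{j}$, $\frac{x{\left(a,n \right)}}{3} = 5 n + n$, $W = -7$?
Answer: $- \frac{121847}{45} \approx -2707.7$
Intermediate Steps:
$G = -20$ ($G = \left(-4\right) 5 = -20$)
$u = 16$ ($u = -7 - -23 = -7 + 23 = 16$)
$x{\left(a,n \right)} = 18 n$ ($x{\left(a,n \right)} = 3 \left(5 n + n\right) = 3 \cdot 6 n = 18 n$)
$u N{\left(x{\left(-3,5 \right)},G \right)} - 2711 = 16 \left(- \frac{3}{-20} + \frac{5}{18 \cdot 5}\right) - 2711 = 16 \left(\left(-3\right) \left(- \frac{1}{20}\right) + \frac{5}{90}\right) - 2711 = 16 \left(\frac{3}{20} + 5 \cdot \frac{1}{90}\right) - 2711 = 16 \left(\frac{3}{20} + \frac{1}{18}\right) - 2711 = 16 \cdot \frac{37}{180} - 2711 = \frac{148}{45} - 2711 = - \frac{121847}{45}$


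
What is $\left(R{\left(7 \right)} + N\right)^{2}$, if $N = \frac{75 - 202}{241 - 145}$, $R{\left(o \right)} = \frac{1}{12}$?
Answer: $\frac{14161}{9216} \approx 1.5366$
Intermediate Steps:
$R{\left(o \right)} = \frac{1}{12}$
$N = - \frac{127}{96} \approx -1.3229$
$\left(R{\left(7 \right)} + N\right)^{2} = \left(\frac{1}{12} - \frac{127}{96}\right)^{2} = \left(- \frac{119}{96}\right)^{2} = \frac{14161}{9216}$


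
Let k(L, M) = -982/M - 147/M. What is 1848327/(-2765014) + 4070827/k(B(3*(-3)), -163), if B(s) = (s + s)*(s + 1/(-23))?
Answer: 1834708577631031/3121700806 ≈ 5.8773e+5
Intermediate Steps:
B(s) = 2*s*(-1/23 + s) (B(s) = (2*s)*(s - 1/23) = (2*s)*(-1/23 + s) = 2*s*(-1/23 + s))
k(L, M) = -1129/M
1848327/(-2765014) + 4070827/k(B(3*(-3)), -163) = 1848327/(-2765014) + 4070827/((-1129/(-163))) = 1848327*(-1/2765014) + 4070827/((-1129*(-1/163))) = -1848327/2765014 + 4070827/(1129/163) = -1848327/2765014 + 4070827*(163/1129) = -1848327/2765014 + 663544801/1129 = 1834708577631031/3121700806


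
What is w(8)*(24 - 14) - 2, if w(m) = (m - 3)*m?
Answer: 398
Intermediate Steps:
w(m) = m*(-3 + m) (w(m) = (-3 + m)*m = m*(-3 + m))
w(8)*(24 - 14) - 2 = (8*(-3 + 8))*(24 - 14) - 2 = (8*5)*10 - 2 = 40*10 - 2 = 400 - 2 = 398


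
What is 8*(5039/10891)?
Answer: 40312/10891 ≈ 3.7014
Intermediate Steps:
8*(5039/10891) = 40312/10891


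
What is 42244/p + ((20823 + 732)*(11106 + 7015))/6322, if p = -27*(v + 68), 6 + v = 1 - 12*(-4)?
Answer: 1170355603967/18947034 ≈ 61770.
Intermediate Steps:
v = 43 (v = -6 + (1 - 12*(-4)) = -6 + (1 + 48) = -6 + 49 = 43)
p = -2997 (p = -27*(43 + 68) = -27*111 = -2997)
42244/p + ((20823 + 732)*(11106 + 7015))/6322 = 42244/(-2997) + ((20823 + 732)*(11106 + 7015))/6322 = 42244*(-1/2997) + (21555*18121)*(1/6322) = -42244/2997 + 390598155*(1/6322) = -42244/2997 + 390598155/6322 = 1170355603967/18947034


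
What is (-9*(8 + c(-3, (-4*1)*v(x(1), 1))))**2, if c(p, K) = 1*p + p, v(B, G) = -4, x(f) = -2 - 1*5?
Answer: 324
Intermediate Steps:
x(f) = -7 (x(f) = -2 - 5 = -7)
c(p, K) = 2*p (c(p, K) = p + p = 2*p)
(-9*(8 + c(-3, (-4*1)*v(x(1), 1))))**2 = (-9*(8 + 2*(-3)))**2 = (-9*(8 - 6))**2 = (-9*2)**2 = (-18)**2 = 324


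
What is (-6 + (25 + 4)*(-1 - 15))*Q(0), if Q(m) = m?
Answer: 0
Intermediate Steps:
(-6 + (25 + 4)*(-1 - 15))*Q(0) = (-6 + (25 + 4)*(-1 - 15))*0 = (-6 + 29*(-16))*0 = (-6 - 464)*0 = -470*0 = 0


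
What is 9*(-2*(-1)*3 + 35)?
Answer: 369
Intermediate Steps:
9*(-2*(-1)*3 + 35) = 9*(2*3 + 35) = 9*(6 + 35) = 9*41 = 369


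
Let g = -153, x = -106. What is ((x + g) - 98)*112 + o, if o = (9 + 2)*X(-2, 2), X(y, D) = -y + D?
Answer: -39940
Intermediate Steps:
X(y, D) = D - y
o = 44 (o = (9 + 2)*(2 - 1*(-2)) = 11*(2 + 2) = 11*4 = 44)
((x + g) - 98)*112 + o = ((-106 - 153) - 98)*112 + 44 = (-259 - 98)*112 + 44 = -357*112 + 44 = -39984 + 44 = -39940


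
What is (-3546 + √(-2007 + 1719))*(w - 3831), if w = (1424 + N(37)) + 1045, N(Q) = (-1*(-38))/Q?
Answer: 178562376/37 - 604272*I*√2/37 ≈ 4.826e+6 - 23096.0*I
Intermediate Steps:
N(Q) = 38/Q
w = 91391/37 (w = (1424 + 38/37) + 1045 = 52726/37 + 1045 = 91391/37 ≈ 2470.0)
(-3546 + √(-2007 + 1719))*(w - 3831) = (-3546 + √(-2007 + 1719))*(91391/37 - 3831) = (-3546 + √(-288))*(-50356/37) = (-3546 + 12*I*√2)*(-50356/37) = 178562376/37 - 604272*I*√2/37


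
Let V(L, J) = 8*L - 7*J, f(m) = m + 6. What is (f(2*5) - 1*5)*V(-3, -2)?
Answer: -110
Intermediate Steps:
f(m) = 6 + m
V(L, J) = -7*J + 8*L
(f(2*5) - 1*5)*V(-3, -2) = ((6 + 2*5) - 1*5)*(-7*(-2) + 8*(-3)) = ((6 + 10) - 5)*(14 - 24) = (16 - 5)*(-10) = 11*(-10) = -110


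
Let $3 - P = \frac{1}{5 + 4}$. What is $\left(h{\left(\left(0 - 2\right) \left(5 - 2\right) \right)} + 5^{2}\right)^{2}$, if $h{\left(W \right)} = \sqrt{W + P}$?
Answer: $\frac{5597}{9} + \frac{100 i \sqrt{7}}{3} \approx 621.89 + 88.192 i$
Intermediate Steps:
$P = \frac{26}{9}$ ($P = 3 - \frac{1}{5 + 4} = 3 - \frac{1}{9} = \frac{26}{9} \approx 2.8889$)
$h{\left(W \right)} = \sqrt{\frac{26}{9} + W}$ ($h{\left(W \right)} = \sqrt{W + \frac{26}{9}} = \sqrt{\frac{26}{9} + W}$)
$\left(h{\left(\left(0 - 2\right) \left(5 - 2\right) \right)} + 5^{2}\right)^{2} = \left(\frac{\sqrt{26 + 9 \left(0 - 2\right) \left(5 - 2\right)}}{3} + 5^{2}\right)^{2} = \left(\frac{\sqrt{26 + 9 \left(\left(-2\right) 3\right)}}{3} + 25\right)^{2} = \left(\frac{\sqrt{26 + 9 \left(-6\right)}}{3} + 25\right)^{2} = \left(\frac{\sqrt{26 - 54}}{3} + 25\right)^{2} = \left(\frac{\sqrt{-28}}{3} + 25\right)^{2} = \left(\frac{2 i \sqrt{7}}{3} + 25\right)^{2} = \left(25 + \frac{2 i \sqrt{7}}{3}\right)^{2}$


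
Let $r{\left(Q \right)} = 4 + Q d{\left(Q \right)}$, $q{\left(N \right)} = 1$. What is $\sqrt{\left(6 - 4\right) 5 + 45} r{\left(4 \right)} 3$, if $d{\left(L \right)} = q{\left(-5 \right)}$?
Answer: $24 \sqrt{55} \approx 177.99$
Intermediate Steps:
$d{\left(L \right)} = 1$
$r{\left(Q \right)} = 4 + Q$ ($r{\left(Q \right)} = 4 + Q 1 = 4 + Q$)
$\sqrt{\left(6 - 4\right) 5 + 45} r{\left(4 \right)} 3 = \sqrt{\left(6 - 4\right) 5 + 45} \left(4 + 4\right) 3 = \sqrt{2 \cdot 5 + 45} \cdot 8 \cdot 3 = \sqrt{10 + 45} \cdot 8 \cdot 3 = \sqrt{55} \cdot 8 \cdot 3 = 8 \sqrt{55} \cdot 3 = 24 \sqrt{55}$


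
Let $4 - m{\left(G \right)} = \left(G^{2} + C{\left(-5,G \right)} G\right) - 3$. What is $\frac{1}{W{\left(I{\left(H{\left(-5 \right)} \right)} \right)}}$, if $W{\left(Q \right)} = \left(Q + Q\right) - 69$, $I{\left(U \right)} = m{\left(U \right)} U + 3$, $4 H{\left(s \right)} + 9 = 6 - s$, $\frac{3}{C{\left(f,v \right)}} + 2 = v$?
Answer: $- \frac{4}{221} \approx -0.0181$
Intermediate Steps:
$C{\left(f,v \right)} = \frac{3}{-2 + v}$
$m{\left(G \right)} = 7 - G^{2} - \frac{3 G}{-2 + G}$ ($m{\left(G \right)} = 4 - \left(\left(G^{2} + \frac{3}{-2 + G} G\right) - 3\right) = 4 - \left(\left(G^{2} + \frac{3 G}{-2 + G}\right) - 3\right) = 4 - \left(-3 + G^{2} + \frac{3 G}{-2 + G}\right) = 7 - G^{2} - \frac{3 G}{-2 + G}$)
$H{\left(s \right)} = - \frac{3}{4} - \frac{s}{4}$ ($H{\left(s \right)} = - \frac{9}{4} + \frac{6 - s}{4} = - \frac{9}{4} - \left(- \frac{3}{2} + \frac{s}{4}\right) = - \frac{3}{4} - \frac{s}{4}$)
$I{\left(U \right)} = 3 + \frac{U \left(- 3 U + \left(-2 + U\right) \left(7 - U^{2}\right)\right)}{-2 + U}$ ($I{\left(U \right)} = \frac{- 3 U + \left(-2 + U\right) \left(7 - U^{2}\right)}{-2 + U} U + 3 = \frac{U \left(- 3 U + \left(-2 + U\right) \left(7 - U^{2}\right)\right)}{-2 + U} + 3 = 3 + \frac{U \left(- 3 U + \left(-2 + U\right) \left(7 - U^{2}\right)\right)}{-2 + U}$)
$W{\left(Q \right)} = -69 + 2 Q$ ($W{\left(Q \right)} = 2 Q - 69 = -69 + 2 Q$)
$\frac{1}{W{\left(I{\left(H{\left(-5 \right)} \right)} \right)}} = \frac{1}{-69 + 2 \frac{-6 + 3 \left(- \frac{3}{4} - - \frac{5}{4}\right) - \left(- \frac{3}{4} - - \frac{5}{4}\right) \left(3 \left(- \frac{3}{4} - - \frac{5}{4}\right) + \left(-7 + \left(- \frac{3}{4} - - \frac{5}{4}\right)^{2}\right) \left(-2 - - \frac{1}{2}\right)\right)}{-2 - - \frac{1}{2}}} = \frac{1}{-69 + 2 \frac{-6 + 3 \left(- \frac{3}{4} + \frac{5}{4}\right) - \left(- \frac{3}{4} + \frac{5}{4}\right) \left(3 \left(- \frac{3}{4} + \frac{5}{4}\right) + \left(-7 + \left(- \frac{3}{4} + \frac{5}{4}\right)^{2}\right) \left(-2 + \left(- \frac{3}{4} + \frac{5}{4}\right)\right)\right)}{-2 + \left(- \frac{3}{4} + \frac{5}{4}\right)}} = \frac{1}{-69 + 2 \frac{-6 + 3 \cdot \frac{1}{2} - \frac{3 \cdot \frac{1}{2} + \left(-7 + \left(\frac{1}{2}\right)^{2}\right) \left(-2 + \frac{1}{2}\right)}{2}}{-2 + \frac{1}{2}}} = \frac{1}{-69 + 2 \frac{-6 + \frac{3}{2} - \frac{\frac{3}{2} + \left(-7 + \frac{1}{4}\right) \left(- \frac{3}{2}\right)}{2}}{- \frac{3}{2}}} = \frac{1}{-69 + 2 \left(- \frac{2 \left(-6 + \frac{3}{2} - \frac{\frac{3}{2} - - \frac{81}{8}}{2}\right)}{3}\right)} = \frac{1}{-69 + 2 \left(- \frac{2 \left(-6 + \frac{3}{2} - \frac{\frac{3}{2} + \frac{81}{8}}{2}\right)}{3}\right)} = \frac{1}{-69 + 2 \left(- \frac{2 \left(-6 + \frac{3}{2} - \frac{1}{2} \cdot \frac{93}{8}\right)}{3}\right)} = \frac{1}{-69 + 2 \left(- \frac{2 \left(-6 + \frac{3}{2} - \frac{93}{16}\right)}{3}\right)} = \frac{1}{-69 + 2 \left(\left(- \frac{2}{3}\right) \left(- \frac{165}{16}\right)\right)} = \frac{1}{-69 + 2 \cdot \frac{55}{8}} = \frac{1}{-69 + \frac{55}{4}} = \frac{1}{- \frac{221}{4}} = - \frac{4}{221}$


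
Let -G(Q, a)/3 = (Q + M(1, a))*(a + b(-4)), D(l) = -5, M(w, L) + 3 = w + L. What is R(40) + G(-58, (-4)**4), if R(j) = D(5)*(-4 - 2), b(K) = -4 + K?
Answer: -145794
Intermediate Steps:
M(w, L) = -3 + L + w (M(w, L) = -3 + (w + L) = -3 + (L + w) = -3 + L + w)
R(j) = 30 (R(j) = -5*(-4 - 2) = -5*(-6) = 30)
G(Q, a) = -3*(-8 + a)*(-2 + Q + a) (G(Q, a) = -3*(Q + (-3 + a + 1))*(a + (-4 - 4)) = -3*(Q + (-2 + a))*(a - 8) = -3*(-2 + Q + a)*(-8 + a) = -3*(-8 + a)*(-2 + Q + a))
R(40) + G(-58, (-4)**4) = 30 + (-48 - 3*((-4)**4)**2 + 24*(-58) + 30*(-4)**4 - 3*(-58)*(-4)**4) = 30 + (-48 - 3*256**2 - 1392 + 30*256 - 3*(-58)*256) = 30 + (-48 - 3*65536 - 1392 + 7680 + 44544) = 30 + (-48 - 196608 - 1392 + 7680 + 44544) = 30 - 145824 = -145794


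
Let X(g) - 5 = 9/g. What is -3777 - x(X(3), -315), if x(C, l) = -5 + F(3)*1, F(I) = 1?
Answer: -3773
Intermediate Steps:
X(g) = 5 + 9/g
x(C, l) = -4 (x(C, l) = -5 + 1*1 = -5 + 1 = -4)
-3777 - x(X(3), -315) = -3777 - 1*(-4) = -3777 + 4 = -3773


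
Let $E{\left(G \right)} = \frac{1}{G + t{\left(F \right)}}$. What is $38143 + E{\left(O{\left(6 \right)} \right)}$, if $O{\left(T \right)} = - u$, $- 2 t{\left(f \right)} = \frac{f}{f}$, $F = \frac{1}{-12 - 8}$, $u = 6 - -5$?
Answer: $\frac{877287}{23} \approx 38143.0$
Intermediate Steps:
$u = 11$ ($u = 6 + 5 = 11$)
$F = - \frac{1}{20}$ ($F = \frac{1}{-20} = - \frac{1}{20} \approx -0.05$)
$t{\left(f \right)} = - \frac{1}{2}$ ($t{\left(f \right)} = - \frac{f \frac{1}{f}}{2} = \left(- \frac{1}{2}\right) 1 = - \frac{1}{2}$)
$O{\left(T \right)} = -11$ ($O{\left(T \right)} = \left(-1\right) 11 = -11$)
$E{\left(G \right)} = \frac{1}{- \frac{1}{2} + G}$ ($E{\left(G \right)} = \frac{1}{G - \frac{1}{2}} = \frac{1}{- \frac{1}{2} + G}$)
$38143 + E{\left(O{\left(6 \right)} \right)} = 38143 + \frac{2}{-1 + 2 \left(-11\right)} = 38143 + \frac{2}{-1 - 22} = 38143 + \frac{2}{-23} = 38143 + 2 \left(- \frac{1}{23}\right) = 38143 - \frac{2}{23} = \frac{877287}{23}$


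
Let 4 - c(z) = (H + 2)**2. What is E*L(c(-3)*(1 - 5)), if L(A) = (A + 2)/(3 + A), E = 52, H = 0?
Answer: 104/3 ≈ 34.667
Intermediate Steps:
c(z) = 0 (c(z) = 4 - (0 + 2)**2 = 4 - 1*2**2 = 4 - 1*4 = 4 - 4 = 0)
L(A) = (2 + A)/(3 + A)
E*L(c(-3)*(1 - 5)) = 52*((2 + 0*(1 - 5))/(3 + 0*(1 - 5))) = 52*((2 + 0*(-4))/(3 + 0*(-4))) = 52*((2 + 0)/(3 + 0)) = 52*(2/3) = 104/3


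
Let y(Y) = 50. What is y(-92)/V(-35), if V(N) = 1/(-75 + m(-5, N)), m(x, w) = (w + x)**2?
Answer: 76250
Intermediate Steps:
V(N) = 1/(-75 + (-5 + N)**2) (V(N) = 1/(-75 + (N - 5)**2) = 1/(-75 + (-5 + N)**2))
y(-92)/V(-35) = 50/(1/(-75 + (-5 - 35)**2)) = 50/(1/(-75 + (-40)**2)) = 50/(1/(-75 + 1600)) = 50/(1/1525) = 50*1525 = 76250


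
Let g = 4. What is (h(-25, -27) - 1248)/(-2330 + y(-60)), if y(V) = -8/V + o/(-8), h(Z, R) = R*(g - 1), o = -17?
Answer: 159480/279329 ≈ 0.57094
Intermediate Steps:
h(Z, R) = 3*R (h(Z, R) = R*(4 - 1) = R*3 = 3*R)
y(V) = 17/8 - 8/V (y(V) = -8/V - 17/(-8) = -8/V - 17*(-⅛) = -8/V + 17/8 = 17/8 - 8/V)
(h(-25, -27) - 1248)/(-2330 + y(-60)) = (3*(-27) - 1248)/(-2330 + (17/8 - 8/(-60))) = (-81 - 1248)/(-2330 + (17/8 - 8*(-1/60))) = -1329/(-2330 + (17/8 + 2/15)) = -1329/(-2330 + 271/120) = -1329/(-279329/120) = -1329*(-120/279329) = 159480/279329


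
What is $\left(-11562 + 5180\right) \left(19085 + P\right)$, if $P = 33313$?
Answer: $-334404036$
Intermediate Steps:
$\left(-11562 + 5180\right) \left(19085 + P\right) = \left(-11562 + 5180\right) \left(19085 + 33313\right) = \left(-6382\right) 52398 = -334404036$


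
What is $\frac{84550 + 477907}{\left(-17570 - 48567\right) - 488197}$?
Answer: $- \frac{562457}{554334} \approx -1.0147$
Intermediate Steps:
$\frac{84550 + 477907}{\left(-17570 - 48567\right) - 488197} = \frac{562457}{\left(-17570 - 48567\right) - 488197} = \frac{562457}{-66137 - 488197} = \frac{562457}{-554334} = 562457 \left(- \frac{1}{554334}\right) = - \frac{562457}{554334}$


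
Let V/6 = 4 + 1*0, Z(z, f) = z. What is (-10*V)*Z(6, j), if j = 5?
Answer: -1440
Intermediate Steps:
V = 24 (V = 6*(4 + 1*0) = 6*(4 + 0) = 6*4 = 24)
(-10*V)*Z(6, j) = -10*24*6 = -240*6 = -1440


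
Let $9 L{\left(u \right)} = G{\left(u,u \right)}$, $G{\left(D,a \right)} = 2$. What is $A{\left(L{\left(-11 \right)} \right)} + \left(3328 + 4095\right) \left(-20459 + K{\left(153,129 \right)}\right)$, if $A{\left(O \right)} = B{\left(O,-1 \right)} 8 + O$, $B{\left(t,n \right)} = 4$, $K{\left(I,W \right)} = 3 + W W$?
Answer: $- \frac{254868415}{9} \approx -2.8319 \cdot 10^{7}$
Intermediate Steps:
$K{\left(I,W \right)} = 3 + W^{2}$
$L{\left(u \right)} = \frac{2}{9}$ ($L{\left(u \right)} = \frac{1}{9} \cdot 2 = \frac{2}{9}$)
$A{\left(O \right)} = 32 + O$ ($A{\left(O \right)} = 4 \cdot 8 + O = 32 + O$)
$A{\left(L{\left(-11 \right)} \right)} + \left(3328 + 4095\right) \left(-20459 + K{\left(153,129 \right)}\right) = \left(32 + \frac{2}{9}\right) + \left(3328 + 4095\right) \left(-20459 + \left(3 + 129^{2}\right)\right) = \frac{290}{9} + 7423 \left(-20459 + \left(3 + 16641\right)\right) = \frac{290}{9} + 7423 \left(-20459 + 16644\right) = \frac{290}{9} + 7423 \left(-3815\right) = \frac{290}{9} - 28318745 = - \frac{254868415}{9}$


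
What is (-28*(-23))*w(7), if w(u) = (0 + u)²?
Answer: 31556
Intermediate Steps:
w(u) = u²
(-28*(-23))*w(7) = -28*(-23)*7² = 644*49 = 31556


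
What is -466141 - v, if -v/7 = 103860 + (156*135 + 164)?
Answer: 409447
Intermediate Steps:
v = -875588 (v = -7*(103860 + (156*135 + 164)) = -7*(103860 + (21060 + 164)) = -7*(103860 + 21224) = -7*125084 = -875588)
-466141 - v = -466141 - 1*(-875588) = -466141 + 875588 = 409447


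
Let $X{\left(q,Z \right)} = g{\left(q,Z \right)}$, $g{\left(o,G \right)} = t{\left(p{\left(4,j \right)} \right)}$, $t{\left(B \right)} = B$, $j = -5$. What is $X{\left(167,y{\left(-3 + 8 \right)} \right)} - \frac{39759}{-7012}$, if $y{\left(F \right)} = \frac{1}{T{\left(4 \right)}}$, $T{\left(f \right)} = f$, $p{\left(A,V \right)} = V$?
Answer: $\frac{4699}{7012} \approx 0.67014$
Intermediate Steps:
$g{\left(o,G \right)} = -5$
$y{\left(F \right)} = \frac{1}{4}$
$X{\left(q,Z \right)} = -5$
$X{\left(167,y{\left(-3 + 8 \right)} \right)} - \frac{39759}{-7012} = -5 - \frac{39759}{-7012} = -5 - - \frac{39759}{7012} = -5 + \frac{39759}{7012} = \frac{4699}{7012}$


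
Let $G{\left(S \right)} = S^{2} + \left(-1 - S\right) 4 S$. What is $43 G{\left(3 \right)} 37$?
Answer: $-62049$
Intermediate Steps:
$G{\left(S \right)} = S^{2} + 4 S \left(-1 - S\right)$
$43 G{\left(3 \right)} 37 = 43 \left(\left(-1\right) 3 \left(4 + 3 \cdot 3\right)\right) 37 = 43 \left(\left(-1\right) 3 \left(4 + 9\right)\right) 37 = 43 \left(\left(-1\right) 3 \cdot 13\right) 37 = 43 \left(-39\right) 37 = \left(-1677\right) 37 = -62049$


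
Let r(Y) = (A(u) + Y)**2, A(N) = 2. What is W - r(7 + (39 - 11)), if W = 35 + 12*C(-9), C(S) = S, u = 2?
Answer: -1442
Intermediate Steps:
W = -73 (W = 35 + 12*(-9) = 35 - 108 = -73)
r(Y) = (2 + Y)**2
W - r(7 + (39 - 11)) = -73 - (2 + (7 + (39 - 11)))**2 = -73 - (2 + (7 + 28))**2 = -73 - (2 + 35)**2 = -73 - 1*37**2 = -73 - 1*1369 = -73 - 1369 = -1442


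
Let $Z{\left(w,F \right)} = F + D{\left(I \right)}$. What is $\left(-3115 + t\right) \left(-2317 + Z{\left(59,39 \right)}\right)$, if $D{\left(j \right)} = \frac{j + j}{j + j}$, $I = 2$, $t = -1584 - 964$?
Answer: $12894651$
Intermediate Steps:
$t = -2548$
$D{\left(j \right)} = 1$ ($D{\left(j \right)} = \frac{2 j}{2 j} = 2 j \frac{1}{2 j} = 1$)
$Z{\left(w,F \right)} = 1 + F$ ($Z{\left(w,F \right)} = F + 1 = 1 + F$)
$\left(-3115 + t\right) \left(-2317 + Z{\left(59,39 \right)}\right) = \left(-3115 - 2548\right) \left(-2317 + \left(1 + 39\right)\right) = - 5663 \left(-2317 + 40\right) = \left(-5663\right) \left(-2277\right) = 12894651$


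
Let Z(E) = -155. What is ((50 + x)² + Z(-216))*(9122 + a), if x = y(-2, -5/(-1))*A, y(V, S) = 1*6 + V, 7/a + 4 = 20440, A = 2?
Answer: 598212791591/20436 ≈ 2.9273e+7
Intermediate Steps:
a = 7/20436 (a = 7/(-4 + 20440) = 7/20436 ≈ 0.00034253)
y(V, S) = 6 + V
x = 8 (x = (6 - 2)*2 = 4*2 = 8)
((50 + x)² + Z(-216))*(9122 + a) = ((50 + 8)² - 155)*(9122 + 7/20436) = (58² - 155)*(186417199/20436) = (3364 - 155)*(186417199/20436) = 3209*(186417199/20436) = 598212791591/20436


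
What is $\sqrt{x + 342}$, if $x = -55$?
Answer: $\sqrt{287} \approx 16.941$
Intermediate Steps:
$\sqrt{x + 342} = \sqrt{-55 + 342} = \sqrt{287}$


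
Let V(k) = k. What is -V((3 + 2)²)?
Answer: -25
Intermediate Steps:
-V((3 + 2)²) = -(3 + 2)² = -1*5² = -1*25 = -25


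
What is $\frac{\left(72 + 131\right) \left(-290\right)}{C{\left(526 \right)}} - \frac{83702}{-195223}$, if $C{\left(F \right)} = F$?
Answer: $- \frac{5724375379}{51343649} \approx -111.49$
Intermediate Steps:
$\frac{\left(72 + 131\right) \left(-290\right)}{C{\left(526 \right)}} - \frac{83702}{-195223} = \frac{\left(72 + 131\right) \left(-290\right)}{526} - \frac{83702}{-195223} = 203 \left(-290\right) \frac{1}{526} - - \frac{83702}{195223} = \left(-58870\right) \frac{1}{526} + \frac{83702}{195223} = - \frac{29435}{263} + \frac{83702}{195223} = - \frac{5724375379}{51343649}$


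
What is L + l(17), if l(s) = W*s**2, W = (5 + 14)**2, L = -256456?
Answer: -152127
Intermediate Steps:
W = 361 (W = 19**2 = 361)
l(s) = 361*s**2
L + l(17) = -256456 + 361*17**2 = -256456 + 361*289 = -256456 + 104329 = -152127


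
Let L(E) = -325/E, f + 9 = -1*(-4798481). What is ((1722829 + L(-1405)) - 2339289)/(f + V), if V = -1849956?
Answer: -173225195/828532996 ≈ -0.20907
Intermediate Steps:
f = 4798472 (f = -9 - 1*(-4798481) = -9 + 4798481 = 4798472)
((1722829 + L(-1405)) - 2339289)/(f + V) = ((1722829 - 325/(-1405)) - 2339289)/(4798472 - 1849956) = ((1722829 - 325*(-1/1405)) - 2339289)/2948516 = ((1722829 + 65/281) - 2339289)*(1/2948516) = (484115014/281 - 2339289)*(1/2948516) = -173225195/281*1/2948516 = -173225195/828532996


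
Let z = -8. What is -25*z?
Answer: 200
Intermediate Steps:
-25*z = -25*(-8) = 200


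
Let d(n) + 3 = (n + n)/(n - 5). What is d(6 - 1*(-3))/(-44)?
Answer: -3/88 ≈ -0.034091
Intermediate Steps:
d(n) = -3 + 2*n/(-5 + n) (d(n) = -3 + (n + n)/(n - 5) = -3 + (2*n)/(-5 + n) = -3 + 2*n/(-5 + n))
d(6 - 1*(-3))/(-44) = ((15 - (6 - 1*(-3)))/(-5 + (6 - 1*(-3))))/(-44) = ((15 - (6 + 3))/(-5 + (6 + 3)))*(-1/44) = ((15 - 1*9)/(-5 + 9))*(-1/44) = ((15 - 9)/4)*(-1/44) = ((1/4)*6)*(-1/44) = (3/2)*(-1/44) = -3/88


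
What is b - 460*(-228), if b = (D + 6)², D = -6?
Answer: 104880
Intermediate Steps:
b = 0 (b = (-6 + 6)² = 0² = 0)
b - 460*(-228) = 0 - 460*(-228) = 0 + 104880 = 104880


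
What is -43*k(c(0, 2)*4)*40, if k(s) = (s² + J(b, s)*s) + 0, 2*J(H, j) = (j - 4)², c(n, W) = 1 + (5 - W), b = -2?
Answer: -2421760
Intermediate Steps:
c(n, W) = 6 - W
J(H, j) = (-4 + j)²/2 (J(H, j) = (j - 4)²/2 = (-4 + j)²/2)
k(s) = s² + s*(-4 + s)²/2 (k(s) = (s² + ((-4 + s)²/2)*s) + 0 = (s² + s*(-4 + s)²/2) + 0 = s² + s*(-4 + s)²/2)
-43*k(c(0, 2)*4)*40 = -43*(6 - 1*2)*4*((-4 + (6 - 1*2)*4)² + 2*((6 - 1*2)*4))/2*40 = -43*(6 - 2)*4*((-4 + (6 - 2)*4)² + 2*((6 - 2)*4))/2*40 = -43*4*4*((-4 + 4*4)² + 2*(4*4))/2*40 = -43*16*((-4 + 16)² + 2*16)/2*40 = -43*16*(12² + 32)/2*40 = -43*16*(144 + 32)/2*40 = -43*16*176/2*40 = -43*1408*40 = -60544*40 = -2421760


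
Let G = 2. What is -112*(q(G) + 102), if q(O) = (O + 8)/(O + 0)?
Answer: -11984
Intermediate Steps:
q(O) = (8 + O)/O
-112*(q(G) + 102) = -112*((8 + 2)/2 + 102) = -112*((1/2)*10 + 102) = -112*(5 + 102) = -112*107 = -11984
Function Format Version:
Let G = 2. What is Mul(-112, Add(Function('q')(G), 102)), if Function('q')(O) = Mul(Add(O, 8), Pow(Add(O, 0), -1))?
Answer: -11984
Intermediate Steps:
Function('q')(O) = Mul(Pow(O, -1), Add(8, O)) (Function('q')(O) = Mul(Add(8, O), Pow(O, -1)) = Mul(Pow(O, -1), Add(8, O)))
Mul(-112, Add(Function('q')(G), 102)) = Mul(-112, Add(Mul(Pow(2, -1), Add(8, 2)), 102)) = Mul(-112, Add(Mul(Rational(1, 2), 10), 102)) = Mul(-112, Add(5, 102)) = Mul(-112, 107) = -11984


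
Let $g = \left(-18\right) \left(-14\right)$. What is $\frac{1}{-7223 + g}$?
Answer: $- \frac{1}{6971} \approx -0.00014345$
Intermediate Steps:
$g = 252$
$\frac{1}{-7223 + g} = \frac{1}{-7223 + 252} = \frac{1}{-6971} = - \frac{1}{6971}$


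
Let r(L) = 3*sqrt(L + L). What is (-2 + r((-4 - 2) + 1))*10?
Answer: -20 + 30*I*sqrt(10) ≈ -20.0 + 94.868*I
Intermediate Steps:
r(L) = 3*sqrt(2)*sqrt(L) (r(L) = 3*sqrt(2*L) = 3*(sqrt(2)*sqrt(L)) = 3*sqrt(2)*sqrt(L))
(-2 + r((-4 - 2) + 1))*10 = (-2 + 3*sqrt(2)*sqrt((-4 - 2) + 1))*10 = (-2 + 3*sqrt(2)*sqrt(-6 + 1))*10 = (-2 + 3*sqrt(2)*sqrt(-5))*10 = (-2 + 3*sqrt(2)*(I*sqrt(5)))*10 = (-2 + 3*I*sqrt(10))*10 = -20 + 30*I*sqrt(10)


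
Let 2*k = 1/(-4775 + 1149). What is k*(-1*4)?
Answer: 1/1813 ≈ 0.00055157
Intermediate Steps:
k = -1/7252 (k = 1/(2*(-4775 + 1149)) = (½)/(-3626) = (½)*(-1/3626) = -1/7252 ≈ -0.00013789)
k*(-1*4) = -(-1)*4/7252 = -1/7252*(-4) = 1/1813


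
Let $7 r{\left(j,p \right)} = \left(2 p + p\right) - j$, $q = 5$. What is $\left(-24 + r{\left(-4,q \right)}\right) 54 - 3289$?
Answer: $- \frac{31069}{7} \approx -4438.4$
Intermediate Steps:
$r{\left(j,p \right)} = - \frac{j}{7} + \frac{3 p}{7}$ ($r{\left(j,p \right)} = \frac{\left(2 p + p\right) - j}{7} = \frac{3 p - j}{7} = \frac{- j + 3 p}{7} = - \frac{j}{7} + \frac{3 p}{7}$)
$\left(-24 + r{\left(-4,q \right)}\right) 54 - 3289 = \left(-24 + \left(\left(- \frac{1}{7}\right) \left(-4\right) + \frac{3}{7} \cdot 5\right)\right) 54 - 3289 = \left(-24 + \left(\frac{4}{7} + \frac{15}{7}\right)\right) 54 - 3289 = \left(-24 + \frac{19}{7}\right) 54 - 3289 = \left(- \frac{149}{7}\right) 54 - 3289 = - \frac{8046}{7} - 3289 = - \frac{31069}{7}$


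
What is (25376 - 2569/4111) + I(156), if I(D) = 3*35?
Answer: 104749822/4111 ≈ 25480.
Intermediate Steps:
I(D) = 105
(25376 - 2569/4111) + I(156) = (25376 - 2569/4111) + 105 = 104318167/4111 + 105 = 104749822/4111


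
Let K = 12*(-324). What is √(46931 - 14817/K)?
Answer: √60827515/36 ≈ 216.64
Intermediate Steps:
K = -3888
√(46931 - 14817/K) = √(46931 - 14817/(-3888)) = √(46931 - 14817*(-1/3888)) = √(46931 + 4939/1296) = √(60827515/1296) = √60827515/36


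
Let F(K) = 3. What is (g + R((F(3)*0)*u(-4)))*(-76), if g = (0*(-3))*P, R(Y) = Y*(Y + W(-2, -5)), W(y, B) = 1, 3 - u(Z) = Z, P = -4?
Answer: 0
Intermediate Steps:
u(Z) = 3 - Z
R(Y) = Y*(1 + Y) (R(Y) = Y*(Y + 1) = Y*(1 + Y))
g = 0 (g = (0*(-3))*(-4) = 0*(-4) = 0)
(g + R((F(3)*0)*u(-4)))*(-76) = (0 + ((3*0)*(3 - 1*(-4)))*(1 + (3*0)*(3 - 1*(-4))))*(-76) = (0 + (0*(3 + 4))*(1 + 0*(3 + 4)))*(-76) = (0 + (0*7)*(1 + 0*7))*(-76) = (0 + 0*(1 + 0))*(-76) = (0 + 0*1)*(-76) = (0 + 0)*(-76) = 0*(-76) = 0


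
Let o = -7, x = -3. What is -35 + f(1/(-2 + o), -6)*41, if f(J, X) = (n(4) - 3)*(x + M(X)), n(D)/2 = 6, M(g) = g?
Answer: -3356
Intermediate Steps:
n(D) = 12 (n(D) = 2*6 = 12)
f(J, X) = -27 + 9*X (f(J, X) = (12 - 3)*(-3 + X) = 9*(-3 + X) = -27 + 9*X)
-35 + f(1/(-2 + o), -6)*41 = -35 + (-27 + 9*(-6))*41 = -35 + (-27 - 54)*41 = -35 - 81*41 = -35 - 3321 = -3356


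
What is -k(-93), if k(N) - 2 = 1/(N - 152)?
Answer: -489/245 ≈ -1.9959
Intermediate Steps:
k(N) = 2 + 1/(-152 + N) (k(N) = 2 + 1/(N - 152) = 2 + 1/(-152 + N))
-k(-93) = -(-303 + 2*(-93))/(-152 - 93) = -(-303 - 186)/(-245) = -(-1)*(-489)/245 = -1*489/245 = -489/245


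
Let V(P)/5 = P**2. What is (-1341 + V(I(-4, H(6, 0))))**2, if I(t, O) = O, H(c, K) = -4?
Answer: 1590121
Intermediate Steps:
V(P) = 5*P**2
(-1341 + V(I(-4, H(6, 0))))**2 = (-1341 + 5*(-4)**2)**2 = (-1341 + 5*16)**2 = (-1341 + 80)**2 = (-1261)**2 = 1590121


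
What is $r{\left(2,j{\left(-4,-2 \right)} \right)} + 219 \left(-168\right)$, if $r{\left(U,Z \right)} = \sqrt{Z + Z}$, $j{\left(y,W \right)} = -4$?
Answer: $-36792 + 2 i \sqrt{2} \approx -36792.0 + 2.8284 i$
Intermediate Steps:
$r{\left(U,Z \right)} = \sqrt{2} \sqrt{Z}$ ($r{\left(U,Z \right)} = \sqrt{2 Z} = \sqrt{2} \sqrt{Z}$)
$r{\left(2,j{\left(-4,-2 \right)} \right)} + 219 \left(-168\right) = \sqrt{2} \sqrt{-4} + 219 \left(-168\right) = \sqrt{2} \cdot 2 i - 36792 = 2 i \sqrt{2} - 36792 = -36792 + 2 i \sqrt{2}$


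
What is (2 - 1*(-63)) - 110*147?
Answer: -16105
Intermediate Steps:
(2 - 1*(-63)) - 110*147 = (2 + 63) - 16170 = 65 - 16170 = -16105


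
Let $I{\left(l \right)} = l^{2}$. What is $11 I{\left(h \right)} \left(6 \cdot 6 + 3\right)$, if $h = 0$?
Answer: $0$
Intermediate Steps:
$11 I{\left(h \right)} \left(6 \cdot 6 + 3\right) = 11 \cdot 0^{2} \left(6 \cdot 6 + 3\right) = 11 \cdot 0 \left(36 + 3\right) = 0 \cdot 39 = 0$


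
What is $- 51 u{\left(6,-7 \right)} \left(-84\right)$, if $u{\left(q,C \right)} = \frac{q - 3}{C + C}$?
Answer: $-918$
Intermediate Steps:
$u{\left(q,C \right)} = \frac{-3 + q}{2 C}$
$- 51 u{\left(6,-7 \right)} \left(-84\right) = - 51 \frac{-3 + 6}{2 \left(-7\right)} \left(-84\right) = - 51 \cdot \frac{1}{2} \left(- \frac{1}{7}\right) 3 \left(-84\right) = \left(-51\right) \left(- \frac{3}{14}\right) \left(-84\right) = \frac{153}{14} \left(-84\right) = -918$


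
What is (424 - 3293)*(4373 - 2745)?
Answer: -4670732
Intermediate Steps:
(424 - 3293)*(4373 - 2745) = -2869*1628 = -4670732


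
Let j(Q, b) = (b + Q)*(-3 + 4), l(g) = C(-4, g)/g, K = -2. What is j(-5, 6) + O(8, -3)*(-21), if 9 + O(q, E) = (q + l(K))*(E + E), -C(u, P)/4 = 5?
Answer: 2458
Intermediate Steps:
C(u, P) = -20 (C(u, P) = -4*5 = -20)
l(g) = -20/g
O(q, E) = -9 + 2*E*(10 + q) (O(q, E) = -9 + (q - 20/(-2))*(E + E) = -9 + (q - 20*(-½))*(2*E) = -9 + (q + 10)*(2*E) = -9 + (10 + q)*(2*E) = -9 + 2*E*(10 + q))
j(Q, b) = Q + b (j(Q, b) = (Q + b)*1 = Q + b)
j(-5, 6) + O(8, -3)*(-21) = (-5 + 6) + (-9 + 20*(-3) + 2*(-3)*8)*(-21) = 1 + (-9 - 60 - 48)*(-21) = 1 - 117*(-21) = 1 + 2457 = 2458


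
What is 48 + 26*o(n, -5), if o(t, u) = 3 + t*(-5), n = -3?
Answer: 516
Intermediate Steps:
o(t, u) = 3 - 5*t
48 + 26*o(n, -5) = 48 + 26*(3 - 5*(-3)) = 48 + 26*(3 + 15) = 48 + 26*18 = 48 + 468 = 516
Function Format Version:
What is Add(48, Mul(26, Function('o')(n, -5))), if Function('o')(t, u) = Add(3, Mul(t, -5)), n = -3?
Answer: 516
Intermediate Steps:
Function('o')(t, u) = Add(3, Mul(-5, t))
Add(48, Mul(26, Function('o')(n, -5))) = Add(48, Mul(26, Add(3, Mul(-5, -3)))) = Add(48, Mul(26, Add(3, 15))) = Add(48, Mul(26, 18)) = Add(48, 468) = 516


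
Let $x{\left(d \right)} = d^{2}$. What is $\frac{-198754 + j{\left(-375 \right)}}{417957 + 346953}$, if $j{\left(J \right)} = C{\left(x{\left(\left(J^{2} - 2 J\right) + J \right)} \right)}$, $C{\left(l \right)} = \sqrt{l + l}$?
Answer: $- \frac{99377}{382455} + \frac{4700 \sqrt{2}}{25497} \approx 0.00084992$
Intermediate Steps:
$C{\left(l \right)} = \sqrt{2} \sqrt{l}$ ($C{\left(l \right)} = \sqrt{2 l} = \sqrt{2} \sqrt{l}$)
$j{\left(J \right)} = \sqrt{2} \sqrt{\left(J^{2} - J\right)^{2}}$ ($j{\left(J \right)} = \sqrt{2} \sqrt{\left(\left(J^{2} - 2 J\right) + J\right)^{2}} = \sqrt{2} \sqrt{\left(J^{2} - J\right)^{2}}$)
$\frac{-198754 + j{\left(-375 \right)}}{417957 + 346953} = \frac{-198754 + \sqrt{2} \sqrt{\left(-375\right)^{2} \left(-1 - 375\right)^{2}}}{417957 + 346953} = \frac{-198754 + \sqrt{2} \sqrt{140625 \left(-376\right)^{2}}}{764910} = \left(-198754 + \sqrt{2} \sqrt{140625 \cdot 141376}\right) \frac{1}{764910} = \left(-198754 + \sqrt{2} \sqrt{19881000000}\right) \frac{1}{764910} = \left(-198754 + \sqrt{2} \cdot 141000\right) \frac{1}{764910} = \left(-198754 + 141000 \sqrt{2}\right) \frac{1}{764910} = - \frac{99377}{382455} + \frac{4700 \sqrt{2}}{25497}$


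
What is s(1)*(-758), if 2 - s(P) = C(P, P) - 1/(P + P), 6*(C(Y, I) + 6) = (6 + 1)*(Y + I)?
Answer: -14023/3 ≈ -4674.3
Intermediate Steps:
C(Y, I) = -6 + 7*I/6 + 7*Y/6 (C(Y, I) = -6 + ((6 + 1)*(Y + I))/6 = -6 + (7*(I + Y))/6 = -6 + (7*I + 7*Y)/6 = -6 + (7*I/6 + 7*Y/6) = -6 + 7*I/6 + 7*Y/6)
s(P) = 8 + 1/(2*P) - 7*P/3 (s(P) = 2 - ((-6 + 7*P/6 + 7*P/6) - 1/(P + P)) = 2 - ((-6 + 7*P/3) - 1/(2*P)) = 2 - (-6 - 1/(2*P) + 7*P/3) = 2 + (6 + 1/(2*P) - 7*P/3) = 8 + 1/(2*P) - 7*P/3)
s(1)*(-758) = (8 + (1/2)/1 - 7/3*1)*(-758) = (8 + (1/2)*1 - 7/3)*(-758) = (8 + 1/2 - 7/3)*(-758) = (37/6)*(-758) = -14023/3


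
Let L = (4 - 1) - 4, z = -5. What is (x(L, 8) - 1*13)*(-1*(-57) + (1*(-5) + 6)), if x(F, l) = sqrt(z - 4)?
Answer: -754 + 174*I ≈ -754.0 + 174.0*I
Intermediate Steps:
L = -1 (L = 3 - 4 = -1)
x(F, l) = 3*I (x(F, l) = sqrt(-5 - 4) = sqrt(-9) = 3*I)
(x(L, 8) - 1*13)*(-1*(-57) + (1*(-5) + 6)) = (3*I - 1*13)*(-1*(-57) + (1*(-5) + 6)) = (3*I - 13)*(57 + (-5 + 6)) = (-13 + 3*I)*(57 + 1) = (-13 + 3*I)*58 = -754 + 174*I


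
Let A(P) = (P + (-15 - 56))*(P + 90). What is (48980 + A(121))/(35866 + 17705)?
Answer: 59530/53571 ≈ 1.1112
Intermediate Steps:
A(P) = (-71 + P)*(90 + P) (A(P) = (P - 71)*(90 + P) = (-71 + P)*(90 + P))
(48980 + A(121))/(35866 + 17705) = (48980 + (-6390 + 121**2 + 19*121))/(35866 + 17705) = (48980 + (-6390 + 14641 + 2299))/53571 = (48980 + 10550)*(1/53571) = 59530*(1/53571) = 59530/53571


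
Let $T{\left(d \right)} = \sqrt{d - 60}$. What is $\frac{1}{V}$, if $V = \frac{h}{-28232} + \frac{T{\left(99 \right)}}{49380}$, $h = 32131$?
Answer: $- \frac{46081522698822600}{52445642800822943} - \frac{819960891440 \sqrt{39}}{52445642800822943} \approx -0.87875$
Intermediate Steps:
$T{\left(d \right)} = \sqrt{-60 + d}$
$V = - \frac{32131}{28232} + \frac{\sqrt{39}}{49380}$ ($V = \frac{32131}{-28232} + \frac{\sqrt{-60 + 99}}{49380} = 32131 \left(- \frac{1}{28232}\right) + \sqrt{39} \cdot \frac{1}{49380} = - \frac{32131}{28232} + \frac{\sqrt{39}}{49380} \approx -1.138$)
$\frac{1}{V} = \frac{1}{- \frac{32131}{28232} + \frac{\sqrt{39}}{49380}}$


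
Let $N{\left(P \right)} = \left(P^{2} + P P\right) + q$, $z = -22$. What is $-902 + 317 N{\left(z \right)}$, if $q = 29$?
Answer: $315147$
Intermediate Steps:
$N{\left(P \right)} = 29 + 2 P^{2}$ ($N{\left(P \right)} = \left(P^{2} + P P\right) + 29 = \left(P^{2} + P^{2}\right) + 29 = 2 P^{2} + 29 = 29 + 2 P^{2}$)
$-902 + 317 N{\left(z \right)} = -902 + 317 \left(29 + 2 \left(-22\right)^{2}\right) = -902 + 317 \left(29 + 2 \cdot 484\right) = -902 + 317 \left(29 + 968\right) = -902 + 317 \cdot 997 = -902 + 316049 = 315147$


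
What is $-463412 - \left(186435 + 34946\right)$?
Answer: $-684793$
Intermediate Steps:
$-463412 - \left(186435 + 34946\right) = -463412 - 221381 = -684793$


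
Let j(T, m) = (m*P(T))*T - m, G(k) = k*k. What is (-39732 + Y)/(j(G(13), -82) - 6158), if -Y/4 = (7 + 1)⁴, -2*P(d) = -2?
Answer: 28058/9967 ≈ 2.8151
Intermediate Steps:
P(d) = 1 (P(d) = -½*(-2) = 1)
Y = -16384 (Y = -4*(7 + 1)⁴ = -4*8⁴ = -4*4096 = -16384)
G(k) = k²
j(T, m) = -m + T*m (j(T, m) = (m*1)*T - m = m*T - m = T*m - m = -m + T*m)
(-39732 + Y)/(j(G(13), -82) - 6158) = (-39732 - 16384)/(-82*(-1 + 13²) - 6158) = -56116/(-82*(-1 + 169) - 6158) = -56116/(-82*168 - 6158) = -56116/(-13776 - 6158) = -56116/(-19934) = -56116*(-1/19934) = 28058/9967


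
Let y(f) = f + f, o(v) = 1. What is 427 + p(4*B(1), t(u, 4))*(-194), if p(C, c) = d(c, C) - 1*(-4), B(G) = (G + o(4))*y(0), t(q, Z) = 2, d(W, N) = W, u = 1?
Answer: -737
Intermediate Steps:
y(f) = 2*f
B(G) = 0 (B(G) = (G + 1)*(2*0) = (1 + G)*0 = 0)
p(C, c) = 4 + c (p(C, c) = c - 1*(-4) = c + 4 = 4 + c)
427 + p(4*B(1), t(u, 4))*(-194) = 427 + (4 + 2)*(-194) = 427 + 6*(-194) = 427 - 1164 = -737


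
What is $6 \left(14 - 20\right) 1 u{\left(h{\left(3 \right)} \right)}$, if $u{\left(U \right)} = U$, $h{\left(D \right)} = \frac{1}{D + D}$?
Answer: $-6$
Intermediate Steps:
$h{\left(D \right)} = \frac{1}{2 D}$
$6 \left(14 - 20\right) 1 u{\left(h{\left(3 \right)} \right)} = 6 \left(14 - 20\right) 1 \frac{1}{2 \cdot 3} = 6 \left(-6\right) 1 \cdot \frac{1}{2} \cdot \frac{1}{3} = - 36 \cdot 1 \cdot \frac{1}{6} = \left(-36\right) \frac{1}{6} = -6$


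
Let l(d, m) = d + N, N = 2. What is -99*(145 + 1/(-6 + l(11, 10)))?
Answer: -100584/7 ≈ -14369.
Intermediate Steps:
l(d, m) = 2 + d (l(d, m) = d + 2 = 2 + d)
-99*(145 + 1/(-6 + l(11, 10))) = -99*(145 + 1/(-6 + (2 + 11))) = -99*(145 + 1/(-6 + 13)) = -99*(145 + 1/7) = -99*1016/7 = -100584/7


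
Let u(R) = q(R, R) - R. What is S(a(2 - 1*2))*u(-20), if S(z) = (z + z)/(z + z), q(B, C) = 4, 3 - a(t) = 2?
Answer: 24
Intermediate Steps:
a(t) = 1 (a(t) = 3 - 1*2 = 3 - 2 = 1)
u(R) = 4 - R
S(z) = 1 (S(z) = (2*z)/((2*z)) = (2*z)*(1/(2*z)) = 1)
S(a(2 - 1*2))*u(-20) = 1*(4 - 1*(-20)) = 1*(4 + 20) = 1*24 = 24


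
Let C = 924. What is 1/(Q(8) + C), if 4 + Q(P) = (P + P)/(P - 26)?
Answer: 9/8272 ≈ 0.0010880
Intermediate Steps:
Q(P) = -4 + 2*P/(-26 + P) (Q(P) = -4 + (P + P)/(P - 26) = -4 + (2*P)/(-26 + P) = -4 + 2*P/(-26 + P))
1/(Q(8) + C) = 1/(2*(52 - 1*8)/(-26 + 8) + 924) = 1/(2*(52 - 8)/(-18) + 924) = 1/(2*(-1/18)*44 + 924) = 1/(-44/9 + 924) = 1/(8272/9) = 9/8272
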